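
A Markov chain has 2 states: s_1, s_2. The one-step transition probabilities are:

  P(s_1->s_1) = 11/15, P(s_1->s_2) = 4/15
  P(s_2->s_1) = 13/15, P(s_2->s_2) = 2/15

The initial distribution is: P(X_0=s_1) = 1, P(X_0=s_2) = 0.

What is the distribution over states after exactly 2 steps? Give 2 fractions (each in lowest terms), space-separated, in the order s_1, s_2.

Answer: 173/225 52/225

Derivation:
Propagating the distribution step by step (d_{t+1} = d_t * P):
d_0 = (s_1=1, s_2=0)
  d_1[s_1] = 1*11/15 + 0*13/15 = 11/15
  d_1[s_2] = 1*4/15 + 0*2/15 = 4/15
d_1 = (s_1=11/15, s_2=4/15)
  d_2[s_1] = 11/15*11/15 + 4/15*13/15 = 173/225
  d_2[s_2] = 11/15*4/15 + 4/15*2/15 = 52/225
d_2 = (s_1=173/225, s_2=52/225)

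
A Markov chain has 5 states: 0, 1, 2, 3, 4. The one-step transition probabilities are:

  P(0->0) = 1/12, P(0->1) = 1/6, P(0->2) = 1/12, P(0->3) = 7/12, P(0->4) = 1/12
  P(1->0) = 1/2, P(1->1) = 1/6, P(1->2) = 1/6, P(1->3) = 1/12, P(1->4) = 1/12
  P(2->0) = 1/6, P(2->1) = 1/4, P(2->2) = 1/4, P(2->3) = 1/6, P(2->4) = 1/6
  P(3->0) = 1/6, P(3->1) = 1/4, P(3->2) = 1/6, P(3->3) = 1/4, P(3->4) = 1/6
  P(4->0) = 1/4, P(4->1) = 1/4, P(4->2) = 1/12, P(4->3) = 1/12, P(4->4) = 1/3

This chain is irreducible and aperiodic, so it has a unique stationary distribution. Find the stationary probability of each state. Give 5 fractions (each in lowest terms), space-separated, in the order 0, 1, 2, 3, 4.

Answer: 31/134 371/1742 1405/9581 4857/19162 271/1742

Derivation:
The stationary distribution satisfies pi = pi * P, i.e.:
  pi_0 = 1/12*pi_0 + 1/2*pi_1 + 1/6*pi_2 + 1/6*pi_3 + 1/4*pi_4
  pi_1 = 1/6*pi_0 + 1/6*pi_1 + 1/4*pi_2 + 1/4*pi_3 + 1/4*pi_4
  pi_2 = 1/12*pi_0 + 1/6*pi_1 + 1/4*pi_2 + 1/6*pi_3 + 1/12*pi_4
  pi_3 = 7/12*pi_0 + 1/12*pi_1 + 1/6*pi_2 + 1/4*pi_3 + 1/12*pi_4
  pi_4 = 1/12*pi_0 + 1/12*pi_1 + 1/6*pi_2 + 1/6*pi_3 + 1/3*pi_4
with normalization: pi_0 + pi_1 + pi_2 + pi_3 + pi_4 = 1.

Using the first 4 balance equations plus normalization, the linear system A*pi = b is:
  [-11/12, 1/2, 1/6, 1/6, 1/4] . pi = 0
  [1/6, -5/6, 1/4, 1/4, 1/4] . pi = 0
  [1/12, 1/6, -3/4, 1/6, 1/12] . pi = 0
  [7/12, 1/12, 1/6, -3/4, 1/12] . pi = 0
  [1, 1, 1, 1, 1] . pi = 1

Solving yields:
  pi_0 = 31/134
  pi_1 = 371/1742
  pi_2 = 1405/9581
  pi_3 = 4857/19162
  pi_4 = 271/1742

Verification (pi * P):
  31/134*1/12 + 371/1742*1/2 + 1405/9581*1/6 + 4857/19162*1/6 + 271/1742*1/4 = 31/134 = pi_0  (ok)
  31/134*1/6 + 371/1742*1/6 + 1405/9581*1/4 + 4857/19162*1/4 + 271/1742*1/4 = 371/1742 = pi_1  (ok)
  31/134*1/12 + 371/1742*1/6 + 1405/9581*1/4 + 4857/19162*1/6 + 271/1742*1/12 = 1405/9581 = pi_2  (ok)
  31/134*7/12 + 371/1742*1/12 + 1405/9581*1/6 + 4857/19162*1/4 + 271/1742*1/12 = 4857/19162 = pi_3  (ok)
  31/134*1/12 + 371/1742*1/12 + 1405/9581*1/6 + 4857/19162*1/6 + 271/1742*1/3 = 271/1742 = pi_4  (ok)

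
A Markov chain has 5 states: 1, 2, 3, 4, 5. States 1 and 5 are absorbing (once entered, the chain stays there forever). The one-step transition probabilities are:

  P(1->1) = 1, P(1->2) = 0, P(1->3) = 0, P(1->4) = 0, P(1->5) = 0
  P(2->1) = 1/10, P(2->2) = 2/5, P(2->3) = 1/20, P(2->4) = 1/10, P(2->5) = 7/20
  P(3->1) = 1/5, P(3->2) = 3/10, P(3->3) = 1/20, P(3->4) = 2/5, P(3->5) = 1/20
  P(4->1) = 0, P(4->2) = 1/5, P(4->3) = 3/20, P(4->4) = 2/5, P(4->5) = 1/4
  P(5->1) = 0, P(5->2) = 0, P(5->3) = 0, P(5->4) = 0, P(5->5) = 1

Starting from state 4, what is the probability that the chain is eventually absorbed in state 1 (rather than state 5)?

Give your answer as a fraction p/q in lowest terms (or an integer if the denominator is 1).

Let a_i = P(absorbed in 1 | start in state i).
Boundary conditions: a_1 = 1, a_5 = 0.
For each transient state i, a_i = sum_j P(i->j) * a_j:
  a_2 = 1/10*a_1 + 2/5*a_2 + 1/20*a_3 + 1/10*a_4 + 7/20*a_5
  a_3 = 1/5*a_1 + 3/10*a_2 + 1/20*a_3 + 2/5*a_4 + 1/20*a_5
  a_4 = 0*a_1 + 1/5*a_2 + 3/20*a_3 + 2/5*a_4 + 1/4*a_5

Substituting a_1 = 1 and a_5 = 0, rearrange to (I - Q) a = r where r[i] = P(i -> 1):
  [3/5, -1/20, -1/10] . (a_2, a_3, a_4) = 1/10
  [-3/10, 19/20, -2/5] . (a_2, a_3, a_4) = 1/5
  [-1/5, -3/20, 3/5] . (a_2, a_3, a_4) = 0

Solving yields:
  a_2 = 120/539
  a_3 = 188/539
  a_4 = 87/539

Starting state is 4, so the absorption probability is a_4 = 87/539.

Answer: 87/539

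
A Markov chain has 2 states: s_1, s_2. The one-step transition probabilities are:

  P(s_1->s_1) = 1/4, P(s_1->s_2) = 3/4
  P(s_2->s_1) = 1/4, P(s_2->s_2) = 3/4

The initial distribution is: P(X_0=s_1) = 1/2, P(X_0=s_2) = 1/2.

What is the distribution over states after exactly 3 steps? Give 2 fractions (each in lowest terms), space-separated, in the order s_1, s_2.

Propagating the distribution step by step (d_{t+1} = d_t * P):
d_0 = (s_1=1/2, s_2=1/2)
  d_1[s_1] = 1/2*1/4 + 1/2*1/4 = 1/4
  d_1[s_2] = 1/2*3/4 + 1/2*3/4 = 3/4
d_1 = (s_1=1/4, s_2=3/4)
  d_2[s_1] = 1/4*1/4 + 3/4*1/4 = 1/4
  d_2[s_2] = 1/4*3/4 + 3/4*3/4 = 3/4
d_2 = (s_1=1/4, s_2=3/4)
  d_3[s_1] = 1/4*1/4 + 3/4*1/4 = 1/4
  d_3[s_2] = 1/4*3/4 + 3/4*3/4 = 3/4
d_3 = (s_1=1/4, s_2=3/4)

Answer: 1/4 3/4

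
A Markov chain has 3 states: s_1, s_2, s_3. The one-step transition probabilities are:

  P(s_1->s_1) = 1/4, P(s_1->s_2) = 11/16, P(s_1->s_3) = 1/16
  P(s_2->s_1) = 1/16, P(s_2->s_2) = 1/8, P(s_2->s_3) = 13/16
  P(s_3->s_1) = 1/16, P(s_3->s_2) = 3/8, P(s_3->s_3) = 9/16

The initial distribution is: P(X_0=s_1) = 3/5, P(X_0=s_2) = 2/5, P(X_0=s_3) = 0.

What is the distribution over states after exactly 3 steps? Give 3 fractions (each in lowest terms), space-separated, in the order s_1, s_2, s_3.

Propagating the distribution step by step (d_{t+1} = d_t * P):
d_0 = (s_1=3/5, s_2=2/5, s_3=0)
  d_1[s_1] = 3/5*1/4 + 2/5*1/16 + 0*1/16 = 7/40
  d_1[s_2] = 3/5*11/16 + 2/5*1/8 + 0*3/8 = 37/80
  d_1[s_3] = 3/5*1/16 + 2/5*13/16 + 0*9/16 = 29/80
d_1 = (s_1=7/40, s_2=37/80, s_3=29/80)
  d_2[s_1] = 7/40*1/4 + 37/80*1/16 + 29/80*1/16 = 61/640
  d_2[s_2] = 7/40*11/16 + 37/80*1/8 + 29/80*3/8 = 201/640
  d_2[s_3] = 7/40*1/16 + 37/80*13/16 + 29/80*9/16 = 189/320
d_2 = (s_1=61/640, s_2=201/640, s_3=189/320)
  d_3[s_1] = 61/640*1/4 + 201/640*1/16 + 189/320*1/16 = 823/10240
  d_3[s_2] = 61/640*11/16 + 201/640*1/8 + 189/320*3/8 = 3341/10240
  d_3[s_3] = 61/640*1/16 + 201/640*13/16 + 189/320*9/16 = 1519/2560
d_3 = (s_1=823/10240, s_2=3341/10240, s_3=1519/2560)

Answer: 823/10240 3341/10240 1519/2560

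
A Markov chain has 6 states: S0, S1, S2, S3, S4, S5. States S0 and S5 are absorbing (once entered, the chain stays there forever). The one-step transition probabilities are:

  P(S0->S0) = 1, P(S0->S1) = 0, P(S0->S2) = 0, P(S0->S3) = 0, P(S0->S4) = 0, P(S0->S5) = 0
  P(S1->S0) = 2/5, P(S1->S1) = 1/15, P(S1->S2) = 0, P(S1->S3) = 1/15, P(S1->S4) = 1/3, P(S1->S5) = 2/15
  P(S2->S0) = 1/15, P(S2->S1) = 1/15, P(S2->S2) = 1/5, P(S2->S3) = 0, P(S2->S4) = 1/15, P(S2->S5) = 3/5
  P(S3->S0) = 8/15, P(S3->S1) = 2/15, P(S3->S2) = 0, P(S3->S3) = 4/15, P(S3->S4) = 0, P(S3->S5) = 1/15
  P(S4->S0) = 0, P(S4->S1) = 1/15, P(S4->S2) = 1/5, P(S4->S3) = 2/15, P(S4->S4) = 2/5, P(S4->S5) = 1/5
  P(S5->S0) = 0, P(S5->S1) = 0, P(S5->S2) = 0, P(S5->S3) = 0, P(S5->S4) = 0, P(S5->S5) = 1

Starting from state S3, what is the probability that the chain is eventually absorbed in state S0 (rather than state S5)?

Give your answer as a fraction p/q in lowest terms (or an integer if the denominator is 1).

Answer: 830/993

Derivation:
Let a_i = P(absorbed in S0 | start in state i).
Boundary conditions: a_S0 = 1, a_S5 = 0.
For each transient state i, a_i = sum_j P(i->j) * a_j:
  a_S1 = 2/5*a_S0 + 1/15*a_S1 + 0*a_S2 + 1/15*a_S3 + 1/3*a_S4 + 2/15*a_S5
  a_S2 = 1/15*a_S0 + 1/15*a_S1 + 1/5*a_S2 + 0*a_S3 + 1/15*a_S4 + 3/5*a_S5
  a_S3 = 8/15*a_S0 + 2/15*a_S1 + 0*a_S2 + 4/15*a_S3 + 0*a_S4 + 1/15*a_S5
  a_S4 = 0*a_S0 + 1/15*a_S1 + 1/5*a_S2 + 2/15*a_S3 + 2/5*a_S4 + 1/5*a_S5

Substituting a_S0 = 1 and a_S5 = 0, rearrange to (I - Q) a = r where r[i] = P(i -> S0):
  [14/15, 0, -1/15, -1/3] . (a_S1, a_S2, a_S3, a_S4) = 2/5
  [-1/15, 4/5, 0, -1/15] . (a_S1, a_S2, a_S3, a_S4) = 1/15
  [-2/15, 0, 11/15, 0] . (a_S1, a_S2, a_S3, a_S4) = 8/15
  [-1/15, -1/5, -2/15, 3/5] . (a_S1, a_S2, a_S3, a_S4) = 0

Solving yields:
  a_S1 = 593/993
  a_S2 = 787/4965
  a_S3 = 830/993
  a_S4 = 1514/4965

Starting state is S3, so the absorption probability is a_S3 = 830/993.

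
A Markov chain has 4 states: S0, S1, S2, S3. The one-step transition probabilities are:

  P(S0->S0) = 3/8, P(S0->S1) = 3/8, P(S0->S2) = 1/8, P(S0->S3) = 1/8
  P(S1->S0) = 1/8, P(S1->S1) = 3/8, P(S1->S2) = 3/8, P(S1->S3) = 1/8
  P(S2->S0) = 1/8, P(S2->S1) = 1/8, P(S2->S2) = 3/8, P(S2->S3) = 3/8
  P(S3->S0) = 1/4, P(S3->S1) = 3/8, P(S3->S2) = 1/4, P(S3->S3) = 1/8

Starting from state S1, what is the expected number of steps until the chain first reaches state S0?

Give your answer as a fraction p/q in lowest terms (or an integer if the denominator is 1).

Let h_i = expected steps to first reach S0 from state i.
Boundary: h_S0 = 0.
First-step equations for the other states:
  h_S1 = 1 + 1/8*h_S0 + 3/8*h_S1 + 3/8*h_S2 + 1/8*h_S3
  h_S2 = 1 + 1/8*h_S0 + 1/8*h_S1 + 3/8*h_S2 + 3/8*h_S3
  h_S3 = 1 + 1/4*h_S0 + 3/8*h_S1 + 1/4*h_S2 + 1/8*h_S3

Substituting h_S0 = 0 and rearranging gives the linear system (I - Q) h = 1:
  [5/8, -3/8, -1/8] . (h_S1, h_S2, h_S3) = 1
  [-1/8, 5/8, -3/8] . (h_S1, h_S2, h_S3) = 1
  [-3/8, -1/4, 7/8] . (h_S1, h_S2, h_S3) = 1

Solving yields:
  h_S1 = 33/5
  h_S2 = 32/5
  h_S3 = 29/5

Starting state is S1, so the expected hitting time is h_S1 = 33/5.

Answer: 33/5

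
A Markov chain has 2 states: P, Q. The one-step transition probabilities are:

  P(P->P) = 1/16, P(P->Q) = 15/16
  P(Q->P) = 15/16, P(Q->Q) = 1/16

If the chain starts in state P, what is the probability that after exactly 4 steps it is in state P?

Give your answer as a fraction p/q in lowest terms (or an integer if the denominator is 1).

Answer: 6497/8192

Derivation:
Computing P^4 by repeated multiplication:
P^1 =
  P: [1/16, 15/16]
  Q: [15/16, 1/16]
P^2 =
  P: [113/128, 15/128]
  Q: [15/128, 113/128]
P^3 =
  P: [169/1024, 855/1024]
  Q: [855/1024, 169/1024]
P^4 =
  P: [6497/8192, 1695/8192]
  Q: [1695/8192, 6497/8192]

(P^4)[P -> P] = 6497/8192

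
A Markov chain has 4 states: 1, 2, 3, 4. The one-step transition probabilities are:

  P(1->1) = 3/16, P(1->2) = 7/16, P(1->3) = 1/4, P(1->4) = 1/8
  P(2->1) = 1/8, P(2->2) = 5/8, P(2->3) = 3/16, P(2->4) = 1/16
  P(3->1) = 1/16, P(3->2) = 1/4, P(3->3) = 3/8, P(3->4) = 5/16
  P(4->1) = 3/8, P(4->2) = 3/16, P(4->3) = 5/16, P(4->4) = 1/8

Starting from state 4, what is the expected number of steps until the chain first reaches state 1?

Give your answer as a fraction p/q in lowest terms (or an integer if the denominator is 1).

Let h_i = expected steps to first reach 1 from state i.
Boundary: h_1 = 0.
First-step equations for the other states:
  h_2 = 1 + 1/8*h_1 + 5/8*h_2 + 3/16*h_3 + 1/16*h_4
  h_3 = 1 + 1/16*h_1 + 1/4*h_2 + 3/8*h_3 + 5/16*h_4
  h_4 = 1 + 3/8*h_1 + 3/16*h_2 + 5/16*h_3 + 1/8*h_4

Substituting h_1 = 0 and rearranging gives the linear system (I - Q) h = 1:
  [3/8, -3/16, -1/16] . (h_2, h_3, h_4) = 1
  [-1/4, 5/8, -5/16] . (h_2, h_3, h_4) = 1
  [-3/16, -5/16, 7/8] . (h_2, h_3, h_4) = 1

Solving yields:
  h_2 = 2992/427
  h_3 = 2976/427
  h_4 = 2192/427

Starting state is 4, so the expected hitting time is h_4 = 2192/427.

Answer: 2192/427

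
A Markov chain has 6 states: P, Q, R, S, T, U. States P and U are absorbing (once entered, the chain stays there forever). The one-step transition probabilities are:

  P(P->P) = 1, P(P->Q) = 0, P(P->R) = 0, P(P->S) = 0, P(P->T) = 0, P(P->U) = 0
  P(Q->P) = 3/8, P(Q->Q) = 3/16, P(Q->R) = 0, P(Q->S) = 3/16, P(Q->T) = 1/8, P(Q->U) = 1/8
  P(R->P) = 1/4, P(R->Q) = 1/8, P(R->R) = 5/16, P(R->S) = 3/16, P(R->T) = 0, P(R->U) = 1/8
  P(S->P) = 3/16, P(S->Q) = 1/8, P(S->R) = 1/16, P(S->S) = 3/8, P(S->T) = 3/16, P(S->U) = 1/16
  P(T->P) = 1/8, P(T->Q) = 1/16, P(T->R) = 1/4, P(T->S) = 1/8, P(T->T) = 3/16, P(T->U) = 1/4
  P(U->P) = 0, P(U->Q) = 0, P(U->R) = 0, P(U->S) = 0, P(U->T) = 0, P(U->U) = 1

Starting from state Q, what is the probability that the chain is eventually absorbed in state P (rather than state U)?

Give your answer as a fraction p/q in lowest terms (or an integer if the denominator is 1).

Let a_i = P(absorbed in P | start in state i).
Boundary conditions: a_P = 1, a_U = 0.
For each transient state i, a_i = sum_j P(i->j) * a_j:
  a_Q = 3/8*a_P + 3/16*a_Q + 0*a_R + 3/16*a_S + 1/8*a_T + 1/8*a_U
  a_R = 1/4*a_P + 1/8*a_Q + 5/16*a_R + 3/16*a_S + 0*a_T + 1/8*a_U
  a_S = 3/16*a_P + 1/8*a_Q + 1/16*a_R + 3/8*a_S + 3/16*a_T + 1/16*a_U
  a_T = 1/8*a_P + 1/16*a_Q + 1/4*a_R + 1/8*a_S + 3/16*a_T + 1/4*a_U

Substituting a_P = 1 and a_U = 0, rearrange to (I - Q) a = r where r[i] = P(i -> P):
  [13/16, 0, -3/16, -1/8] . (a_Q, a_R, a_S, a_T) = 3/8
  [-1/8, 11/16, -3/16, 0] . (a_Q, a_R, a_S, a_T) = 1/4
  [-1/8, -1/16, 5/8, -3/16] . (a_Q, a_R, a_S, a_T) = 3/16
  [-1/16, -1/4, -1/8, 13/16] . (a_Q, a_R, a_S, a_T) = 1/8

Solving yields:
  a_Q = 10487/15132
  a_R = 10133/15132
  a_S = 3329/5044
  a_T = 7789/15132

Starting state is Q, so the absorption probability is a_Q = 10487/15132.

Answer: 10487/15132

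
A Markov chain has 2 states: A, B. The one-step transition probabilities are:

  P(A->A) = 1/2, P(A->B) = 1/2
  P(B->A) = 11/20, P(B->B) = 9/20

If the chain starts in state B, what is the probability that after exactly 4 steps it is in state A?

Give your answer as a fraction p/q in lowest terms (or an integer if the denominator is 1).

Computing P^4 by repeated multiplication:
P^1 =
  A: [1/2, 1/2]
  B: [11/20, 9/20]
P^2 =
  A: [21/40, 19/40]
  B: [209/400, 191/400]
P^3 =
  A: [419/800, 381/800]
  B: [4191/8000, 3809/8000]
P^4 =
  A: [8381/16000, 7619/16000]
  B: [83809/160000, 76191/160000]

(P^4)[B -> A] = 83809/160000

Answer: 83809/160000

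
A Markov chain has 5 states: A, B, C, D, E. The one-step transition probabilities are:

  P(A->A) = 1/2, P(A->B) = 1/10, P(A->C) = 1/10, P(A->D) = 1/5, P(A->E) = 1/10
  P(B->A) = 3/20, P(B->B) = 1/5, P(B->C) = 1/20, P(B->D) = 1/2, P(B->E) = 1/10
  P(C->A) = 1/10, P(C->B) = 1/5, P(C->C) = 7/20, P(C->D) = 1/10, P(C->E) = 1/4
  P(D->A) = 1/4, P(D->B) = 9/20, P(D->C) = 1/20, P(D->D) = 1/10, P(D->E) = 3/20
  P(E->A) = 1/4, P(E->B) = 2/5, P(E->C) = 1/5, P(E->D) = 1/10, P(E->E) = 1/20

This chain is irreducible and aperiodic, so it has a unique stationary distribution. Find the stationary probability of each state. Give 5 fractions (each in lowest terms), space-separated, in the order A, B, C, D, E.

The stationary distribution satisfies pi = pi * P, i.e.:
  pi_A = 1/2*pi_A + 3/20*pi_B + 1/10*pi_C + 1/4*pi_D + 1/4*pi_E
  pi_B = 1/10*pi_A + 1/5*pi_B + 1/5*pi_C + 9/20*pi_D + 2/5*pi_E
  pi_C = 1/10*pi_A + 1/20*pi_B + 7/20*pi_C + 1/20*pi_D + 1/5*pi_E
  pi_D = 1/5*pi_A + 1/2*pi_B + 1/10*pi_C + 1/10*pi_D + 1/10*pi_E
  pi_E = 1/10*pi_A + 1/10*pi_B + 1/4*pi_C + 3/20*pi_D + 1/20*pi_E
with normalization: pi_A + pi_B + pi_C + pi_D + pi_E = 1.

Using the first 4 balance equations plus normalization, the linear system A*pi = b is:
  [-1/2, 3/20, 1/10, 1/4, 1/4] . pi = 0
  [1/10, -4/5, 1/5, 9/20, 2/5] . pi = 0
  [1/10, 1/20, -13/20, 1/20, 1/5] . pi = 0
  [1/5, 1/2, 1/10, -9/10, 1/10] . pi = 0
  [1, 1, 1, 1, 1] . pi = 1

Solving yields:
  pi_A = 15163/54953
  pi_B = 13976/54953
  pi_C = 6456/54953
  pi_D = 12602/54953
  pi_E = 6756/54953

Verification (pi * P):
  15163/54953*1/2 + 13976/54953*3/20 + 6456/54953*1/10 + 12602/54953*1/4 + 6756/54953*1/4 = 15163/54953 = pi_A  (ok)
  15163/54953*1/10 + 13976/54953*1/5 + 6456/54953*1/5 + 12602/54953*9/20 + 6756/54953*2/5 = 13976/54953 = pi_B  (ok)
  15163/54953*1/10 + 13976/54953*1/20 + 6456/54953*7/20 + 12602/54953*1/20 + 6756/54953*1/5 = 6456/54953 = pi_C  (ok)
  15163/54953*1/5 + 13976/54953*1/2 + 6456/54953*1/10 + 12602/54953*1/10 + 6756/54953*1/10 = 12602/54953 = pi_D  (ok)
  15163/54953*1/10 + 13976/54953*1/10 + 6456/54953*1/4 + 12602/54953*3/20 + 6756/54953*1/20 = 6756/54953 = pi_E  (ok)

Answer: 15163/54953 13976/54953 6456/54953 12602/54953 6756/54953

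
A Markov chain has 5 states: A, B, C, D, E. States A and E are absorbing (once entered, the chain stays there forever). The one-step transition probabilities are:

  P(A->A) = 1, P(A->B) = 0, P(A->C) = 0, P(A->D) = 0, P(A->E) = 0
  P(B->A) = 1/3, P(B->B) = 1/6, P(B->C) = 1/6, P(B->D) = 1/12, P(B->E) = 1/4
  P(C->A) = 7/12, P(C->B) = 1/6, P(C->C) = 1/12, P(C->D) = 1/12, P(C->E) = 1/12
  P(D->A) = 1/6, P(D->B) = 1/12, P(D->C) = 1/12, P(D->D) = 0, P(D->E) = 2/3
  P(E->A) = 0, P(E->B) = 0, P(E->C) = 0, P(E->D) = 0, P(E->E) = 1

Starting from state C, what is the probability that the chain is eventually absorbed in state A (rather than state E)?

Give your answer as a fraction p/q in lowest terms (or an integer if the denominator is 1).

Let a_i = P(absorbed in A | start in state i).
Boundary conditions: a_A = 1, a_E = 0.
For each transient state i, a_i = sum_j P(i->j) * a_j:
  a_B = 1/3*a_A + 1/6*a_B + 1/6*a_C + 1/12*a_D + 1/4*a_E
  a_C = 7/12*a_A + 1/6*a_B + 1/12*a_C + 1/12*a_D + 1/12*a_E
  a_D = 1/6*a_A + 1/12*a_B + 1/12*a_C + 0*a_D + 2/3*a_E

Substituting a_A = 1 and a_E = 0, rearrange to (I - Q) a = r where r[i] = P(i -> A):
  [5/6, -1/6, -1/12] . (a_B, a_C, a_D) = 1/3
  [-1/6, 11/12, -1/12] . (a_B, a_C, a_D) = 7/12
  [-1/12, -1/12, 1] . (a_B, a_C, a_D) = 1/6

Solving yields:
  a_B = 25/43
  a_C = 33/43
  a_D = 12/43

Starting state is C, so the absorption probability is a_C = 33/43.

Answer: 33/43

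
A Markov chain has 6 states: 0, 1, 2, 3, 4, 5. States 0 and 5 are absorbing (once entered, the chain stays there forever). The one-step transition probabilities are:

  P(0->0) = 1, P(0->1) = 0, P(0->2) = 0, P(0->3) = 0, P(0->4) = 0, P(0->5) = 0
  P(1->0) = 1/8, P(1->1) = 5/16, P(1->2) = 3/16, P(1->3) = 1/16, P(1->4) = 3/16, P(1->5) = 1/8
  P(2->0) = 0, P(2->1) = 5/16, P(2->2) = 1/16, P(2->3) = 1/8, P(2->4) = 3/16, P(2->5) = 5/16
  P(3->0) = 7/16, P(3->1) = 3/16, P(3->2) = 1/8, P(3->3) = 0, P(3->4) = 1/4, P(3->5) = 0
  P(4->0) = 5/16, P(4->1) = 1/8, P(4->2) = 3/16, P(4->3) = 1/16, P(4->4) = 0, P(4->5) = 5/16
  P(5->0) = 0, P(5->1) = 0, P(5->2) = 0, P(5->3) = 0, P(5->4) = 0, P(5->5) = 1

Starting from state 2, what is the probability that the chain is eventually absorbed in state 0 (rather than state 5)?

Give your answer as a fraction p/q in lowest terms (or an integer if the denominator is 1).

Answer: 10697/31131

Derivation:
Let a_i = P(absorbed in 0 | start in state i).
Boundary conditions: a_0 = 1, a_5 = 0.
For each transient state i, a_i = sum_j P(i->j) * a_j:
  a_1 = 1/8*a_0 + 5/16*a_1 + 3/16*a_2 + 1/16*a_3 + 3/16*a_4 + 1/8*a_5
  a_2 = 0*a_0 + 5/16*a_1 + 1/16*a_2 + 1/8*a_3 + 3/16*a_4 + 5/16*a_5
  a_3 = 7/16*a_0 + 3/16*a_1 + 1/8*a_2 + 0*a_3 + 1/4*a_4 + 0*a_5
  a_4 = 5/16*a_0 + 1/8*a_1 + 3/16*a_2 + 1/16*a_3 + 0*a_4 + 5/16*a_5

Substituting a_0 = 1 and a_5 = 0, rearrange to (I - Q) a = r where r[i] = P(i -> 0):
  [11/16, -3/16, -1/16, -3/16] . (a_1, a_2, a_3, a_4) = 1/8
  [-5/16, 15/16, -1/8, -3/16] . (a_1, a_2, a_3, a_4) = 0
  [-3/16, -1/8, 1, -1/4] . (a_1, a_2, a_3, a_4) = 7/16
  [-1/8, -3/16, -1/16, 1] . (a_1, a_2, a_3, a_4) = 5/16

Solving yields:
  a_1 = 14587/31131
  a_2 = 10697/31131
  a_3 = 21416/31131
  a_4 = 14896/31131

Starting state is 2, so the absorption probability is a_2 = 10697/31131.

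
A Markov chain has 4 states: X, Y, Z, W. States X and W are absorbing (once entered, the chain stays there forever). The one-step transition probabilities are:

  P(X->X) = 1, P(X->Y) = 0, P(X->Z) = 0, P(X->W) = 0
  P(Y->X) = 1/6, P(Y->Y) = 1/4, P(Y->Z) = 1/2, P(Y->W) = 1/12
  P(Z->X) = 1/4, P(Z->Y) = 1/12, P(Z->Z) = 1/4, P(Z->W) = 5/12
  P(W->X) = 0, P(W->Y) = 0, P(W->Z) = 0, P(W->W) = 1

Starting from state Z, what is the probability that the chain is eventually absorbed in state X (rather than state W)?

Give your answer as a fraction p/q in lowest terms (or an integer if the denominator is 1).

Let a_i = P(absorbed in X | start in state i).
Boundary conditions: a_X = 1, a_W = 0.
For each transient state i, a_i = sum_j P(i->j) * a_j:
  a_Y = 1/6*a_X + 1/4*a_Y + 1/2*a_Z + 1/12*a_W
  a_Z = 1/4*a_X + 1/12*a_Y + 1/4*a_Z + 5/12*a_W

Substituting a_X = 1 and a_W = 0, rearrange to (I - Q) a = r where r[i] = P(i -> X):
  [3/4, -1/2] . (a_Y, a_Z) = 1/6
  [-1/12, 3/4] . (a_Y, a_Z) = 1/4

Solving yields:
  a_Y = 12/25
  a_Z = 29/75

Starting state is Z, so the absorption probability is a_Z = 29/75.

Answer: 29/75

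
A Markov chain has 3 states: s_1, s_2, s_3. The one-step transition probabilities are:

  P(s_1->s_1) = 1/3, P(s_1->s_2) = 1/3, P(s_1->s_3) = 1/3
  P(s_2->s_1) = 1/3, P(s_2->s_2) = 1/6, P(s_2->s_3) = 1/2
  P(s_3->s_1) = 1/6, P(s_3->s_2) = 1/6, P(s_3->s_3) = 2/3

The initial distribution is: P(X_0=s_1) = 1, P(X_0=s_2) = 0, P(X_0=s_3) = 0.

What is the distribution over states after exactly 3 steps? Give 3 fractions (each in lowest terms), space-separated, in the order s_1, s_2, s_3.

Propagating the distribution step by step (d_{t+1} = d_t * P):
d_0 = (s_1=1, s_2=0, s_3=0)
  d_1[s_1] = 1*1/3 + 0*1/3 + 0*1/6 = 1/3
  d_1[s_2] = 1*1/3 + 0*1/6 + 0*1/6 = 1/3
  d_1[s_3] = 1*1/3 + 0*1/2 + 0*2/3 = 1/3
d_1 = (s_1=1/3, s_2=1/3, s_3=1/3)
  d_2[s_1] = 1/3*1/3 + 1/3*1/3 + 1/3*1/6 = 5/18
  d_2[s_2] = 1/3*1/3 + 1/3*1/6 + 1/3*1/6 = 2/9
  d_2[s_3] = 1/3*1/3 + 1/3*1/2 + 1/3*2/3 = 1/2
d_2 = (s_1=5/18, s_2=2/9, s_3=1/2)
  d_3[s_1] = 5/18*1/3 + 2/9*1/3 + 1/2*1/6 = 1/4
  d_3[s_2] = 5/18*1/3 + 2/9*1/6 + 1/2*1/6 = 23/108
  d_3[s_3] = 5/18*1/3 + 2/9*1/2 + 1/2*2/3 = 29/54
d_3 = (s_1=1/4, s_2=23/108, s_3=29/54)

Answer: 1/4 23/108 29/54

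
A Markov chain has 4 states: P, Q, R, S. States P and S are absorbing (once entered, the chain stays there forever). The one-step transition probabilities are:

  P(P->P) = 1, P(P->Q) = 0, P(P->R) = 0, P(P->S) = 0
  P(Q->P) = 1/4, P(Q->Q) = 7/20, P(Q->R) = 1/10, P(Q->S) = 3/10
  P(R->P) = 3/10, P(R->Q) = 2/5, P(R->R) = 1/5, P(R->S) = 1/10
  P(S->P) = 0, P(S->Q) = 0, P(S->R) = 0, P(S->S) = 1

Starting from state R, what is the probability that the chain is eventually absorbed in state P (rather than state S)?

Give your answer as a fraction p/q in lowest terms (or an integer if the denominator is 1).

Let a_i = P(absorbed in P | start in state i).
Boundary conditions: a_P = 1, a_S = 0.
For each transient state i, a_i = sum_j P(i->j) * a_j:
  a_Q = 1/4*a_P + 7/20*a_Q + 1/10*a_R + 3/10*a_S
  a_R = 3/10*a_P + 2/5*a_Q + 1/5*a_R + 1/10*a_S

Substituting a_P = 1 and a_S = 0, rearrange to (I - Q) a = r where r[i] = P(i -> P):
  [13/20, -1/10] . (a_Q, a_R) = 1/4
  [-2/5, 4/5] . (a_Q, a_R) = 3/10

Solving yields:
  a_Q = 23/48
  a_R = 59/96

Starting state is R, so the absorption probability is a_R = 59/96.

Answer: 59/96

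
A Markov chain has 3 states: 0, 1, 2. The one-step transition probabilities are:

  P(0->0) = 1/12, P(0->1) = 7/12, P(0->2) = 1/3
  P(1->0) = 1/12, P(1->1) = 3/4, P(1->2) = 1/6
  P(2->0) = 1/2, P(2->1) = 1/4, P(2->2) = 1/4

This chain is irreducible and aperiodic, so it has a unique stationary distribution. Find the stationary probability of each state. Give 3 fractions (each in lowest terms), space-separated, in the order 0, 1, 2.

Answer: 21/122 75/122 13/61

Derivation:
The stationary distribution satisfies pi = pi * P, i.e.:
  pi_0 = 1/12*pi_0 + 1/12*pi_1 + 1/2*pi_2
  pi_1 = 7/12*pi_0 + 3/4*pi_1 + 1/4*pi_2
  pi_2 = 1/3*pi_0 + 1/6*pi_1 + 1/4*pi_2
with normalization: pi_0 + pi_1 + pi_2 = 1.

Using the first 2 balance equations plus normalization, the linear system A*pi = b is:
  [-11/12, 1/12, 1/2] . pi = 0
  [7/12, -1/4, 1/4] . pi = 0
  [1, 1, 1] . pi = 1

Solving yields:
  pi_0 = 21/122
  pi_1 = 75/122
  pi_2 = 13/61

Verification (pi * P):
  21/122*1/12 + 75/122*1/12 + 13/61*1/2 = 21/122 = pi_0  (ok)
  21/122*7/12 + 75/122*3/4 + 13/61*1/4 = 75/122 = pi_1  (ok)
  21/122*1/3 + 75/122*1/6 + 13/61*1/4 = 13/61 = pi_2  (ok)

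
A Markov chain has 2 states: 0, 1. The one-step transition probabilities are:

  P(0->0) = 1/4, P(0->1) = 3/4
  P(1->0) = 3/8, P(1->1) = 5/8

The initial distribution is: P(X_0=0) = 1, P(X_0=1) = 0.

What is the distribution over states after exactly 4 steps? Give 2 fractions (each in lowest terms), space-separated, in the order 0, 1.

Answer: 683/2048 1365/2048

Derivation:
Propagating the distribution step by step (d_{t+1} = d_t * P):
d_0 = (0=1, 1=0)
  d_1[0] = 1*1/4 + 0*3/8 = 1/4
  d_1[1] = 1*3/4 + 0*5/8 = 3/4
d_1 = (0=1/4, 1=3/4)
  d_2[0] = 1/4*1/4 + 3/4*3/8 = 11/32
  d_2[1] = 1/4*3/4 + 3/4*5/8 = 21/32
d_2 = (0=11/32, 1=21/32)
  d_3[0] = 11/32*1/4 + 21/32*3/8 = 85/256
  d_3[1] = 11/32*3/4 + 21/32*5/8 = 171/256
d_3 = (0=85/256, 1=171/256)
  d_4[0] = 85/256*1/4 + 171/256*3/8 = 683/2048
  d_4[1] = 85/256*3/4 + 171/256*5/8 = 1365/2048
d_4 = (0=683/2048, 1=1365/2048)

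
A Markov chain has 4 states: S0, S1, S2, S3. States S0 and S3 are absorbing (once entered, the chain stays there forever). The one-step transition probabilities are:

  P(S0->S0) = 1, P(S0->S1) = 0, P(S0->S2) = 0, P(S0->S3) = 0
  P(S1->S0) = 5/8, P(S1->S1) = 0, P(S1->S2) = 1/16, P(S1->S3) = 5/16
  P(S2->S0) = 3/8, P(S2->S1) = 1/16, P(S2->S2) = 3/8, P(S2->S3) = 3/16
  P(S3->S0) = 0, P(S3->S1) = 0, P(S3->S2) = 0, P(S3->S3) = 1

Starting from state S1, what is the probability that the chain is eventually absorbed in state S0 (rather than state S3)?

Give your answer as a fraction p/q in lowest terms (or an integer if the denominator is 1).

Let a_i = P(absorbed in S0 | start in state i).
Boundary conditions: a_S0 = 1, a_S3 = 0.
For each transient state i, a_i = sum_j P(i->j) * a_j:
  a_S1 = 5/8*a_S0 + 0*a_S1 + 1/16*a_S2 + 5/16*a_S3
  a_S2 = 3/8*a_S0 + 1/16*a_S1 + 3/8*a_S2 + 3/16*a_S3

Substituting a_S0 = 1 and a_S3 = 0, rearrange to (I - Q) a = r where r[i] = P(i -> S0):
  [1, -1/16] . (a_S1, a_S2) = 5/8
  [-1/16, 5/8] . (a_S1, a_S2) = 3/8

Solving yields:
  a_S1 = 2/3
  a_S2 = 2/3

Starting state is S1, so the absorption probability is a_S1 = 2/3.

Answer: 2/3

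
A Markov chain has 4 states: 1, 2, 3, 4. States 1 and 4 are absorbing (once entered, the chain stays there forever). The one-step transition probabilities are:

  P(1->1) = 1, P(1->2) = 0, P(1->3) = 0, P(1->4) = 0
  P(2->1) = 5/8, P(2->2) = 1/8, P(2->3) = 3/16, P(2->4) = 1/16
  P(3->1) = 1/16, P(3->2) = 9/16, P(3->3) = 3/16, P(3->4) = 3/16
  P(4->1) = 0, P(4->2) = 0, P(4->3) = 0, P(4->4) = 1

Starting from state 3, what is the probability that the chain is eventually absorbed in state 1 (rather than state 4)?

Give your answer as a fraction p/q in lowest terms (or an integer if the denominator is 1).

Answer: 104/155

Derivation:
Let a_i = P(absorbed in 1 | start in state i).
Boundary conditions: a_1 = 1, a_4 = 0.
For each transient state i, a_i = sum_j P(i->j) * a_j:
  a_2 = 5/8*a_1 + 1/8*a_2 + 3/16*a_3 + 1/16*a_4
  a_3 = 1/16*a_1 + 9/16*a_2 + 3/16*a_3 + 3/16*a_4

Substituting a_1 = 1 and a_4 = 0, rearrange to (I - Q) a = r where r[i] = P(i -> 1):
  [7/8, -3/16] . (a_2, a_3) = 5/8
  [-9/16, 13/16] . (a_2, a_3) = 1/16

Solving yields:
  a_2 = 133/155
  a_3 = 104/155

Starting state is 3, so the absorption probability is a_3 = 104/155.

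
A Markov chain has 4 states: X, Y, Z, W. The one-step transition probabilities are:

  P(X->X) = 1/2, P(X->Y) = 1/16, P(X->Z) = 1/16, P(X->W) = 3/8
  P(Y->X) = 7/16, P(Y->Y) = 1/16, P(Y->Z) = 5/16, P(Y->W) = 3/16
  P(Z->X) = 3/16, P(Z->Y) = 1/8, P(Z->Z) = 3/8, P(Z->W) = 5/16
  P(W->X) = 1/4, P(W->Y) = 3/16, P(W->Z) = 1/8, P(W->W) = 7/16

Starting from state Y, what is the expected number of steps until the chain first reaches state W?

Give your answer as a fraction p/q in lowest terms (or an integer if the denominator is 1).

Let h_i = expected steps to first reach W from state i.
Boundary: h_W = 0.
First-step equations for the other states:
  h_X = 1 + 1/2*h_X + 1/16*h_Y + 1/16*h_Z + 3/8*h_W
  h_Y = 1 + 7/16*h_X + 1/16*h_Y + 5/16*h_Z + 3/16*h_W
  h_Z = 1 + 3/16*h_X + 1/8*h_Y + 3/8*h_Z + 5/16*h_W

Substituting h_W = 0 and rearranging gives the linear system (I - Q) h = 1:
  [1/2, -1/16, -1/16] . (h_X, h_Y, h_Z) = 1
  [-7/16, 15/16, -5/16] . (h_X, h_Y, h_Z) = 1
  [-3/16, -1/8, 5/8] . (h_X, h_Y, h_Z) = 1

Solving yields:
  h_X = 172/61
  h_Y = 209/61
  h_Z = 191/61

Starting state is Y, so the expected hitting time is h_Y = 209/61.

Answer: 209/61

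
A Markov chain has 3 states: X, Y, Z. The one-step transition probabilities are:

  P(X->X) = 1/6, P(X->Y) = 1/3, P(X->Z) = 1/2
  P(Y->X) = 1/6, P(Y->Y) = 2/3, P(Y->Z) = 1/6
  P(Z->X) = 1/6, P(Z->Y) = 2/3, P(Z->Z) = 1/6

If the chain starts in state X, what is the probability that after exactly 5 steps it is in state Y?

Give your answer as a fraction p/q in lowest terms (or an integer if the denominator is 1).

Computing P^5 by repeated multiplication:
P^1 =
  X: [1/6, 1/3, 1/2]
  Y: [1/6, 2/3, 1/6]
  Z: [1/6, 2/3, 1/6]
P^2 =
  X: [1/6, 11/18, 2/9]
  Y: [1/6, 11/18, 2/9]
  Z: [1/6, 11/18, 2/9]
P^3 =
  X: [1/6, 11/18, 2/9]
  Y: [1/6, 11/18, 2/9]
  Z: [1/6, 11/18, 2/9]
P^4 =
  X: [1/6, 11/18, 2/9]
  Y: [1/6, 11/18, 2/9]
  Z: [1/6, 11/18, 2/9]
P^5 =
  X: [1/6, 11/18, 2/9]
  Y: [1/6, 11/18, 2/9]
  Z: [1/6, 11/18, 2/9]

(P^5)[X -> Y] = 11/18

Answer: 11/18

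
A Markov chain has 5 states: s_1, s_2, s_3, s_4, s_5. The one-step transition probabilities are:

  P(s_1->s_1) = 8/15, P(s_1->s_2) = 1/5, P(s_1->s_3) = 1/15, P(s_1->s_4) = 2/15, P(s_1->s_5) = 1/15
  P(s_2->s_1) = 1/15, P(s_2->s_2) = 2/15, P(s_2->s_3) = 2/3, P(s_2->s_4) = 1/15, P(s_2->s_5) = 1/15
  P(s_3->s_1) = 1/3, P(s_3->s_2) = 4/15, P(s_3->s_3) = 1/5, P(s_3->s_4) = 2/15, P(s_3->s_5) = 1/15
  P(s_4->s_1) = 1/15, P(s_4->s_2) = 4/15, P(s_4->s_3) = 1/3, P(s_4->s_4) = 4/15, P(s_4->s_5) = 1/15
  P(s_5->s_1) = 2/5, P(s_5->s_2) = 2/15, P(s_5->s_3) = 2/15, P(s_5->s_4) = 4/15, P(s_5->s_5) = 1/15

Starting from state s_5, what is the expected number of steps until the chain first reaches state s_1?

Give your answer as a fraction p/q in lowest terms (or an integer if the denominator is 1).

Answer: 23505/5918

Derivation:
Let h_i = expected steps to first reach s_1 from state i.
Boundary: h_s_1 = 0.
First-step equations for the other states:
  h_s_2 = 1 + 1/15*h_s_1 + 2/15*h_s_2 + 2/3*h_s_3 + 1/15*h_s_4 + 1/15*h_s_5
  h_s_3 = 1 + 1/3*h_s_1 + 4/15*h_s_2 + 1/5*h_s_3 + 2/15*h_s_4 + 1/15*h_s_5
  h_s_4 = 1 + 1/15*h_s_1 + 4/15*h_s_2 + 1/3*h_s_3 + 4/15*h_s_4 + 1/15*h_s_5
  h_s_5 = 1 + 2/5*h_s_1 + 2/15*h_s_2 + 2/15*h_s_3 + 4/15*h_s_4 + 1/15*h_s_5

Substituting h_s_1 = 0 and rearranging gives the linear system (I - Q) h = 1:
  [13/15, -2/3, -1/15, -1/15] . (h_s_2, h_s_3, h_s_4, h_s_5) = 1
  [-4/15, 4/5, -2/15, -1/15] . (h_s_2, h_s_3, h_s_4, h_s_5) = 1
  [-4/15, -1/3, 11/15, -1/15] . (h_s_2, h_s_3, h_s_4, h_s_5) = 1
  [-2/15, -2/15, -4/15, 14/15] . (h_s_2, h_s_3, h_s_4, h_s_5) = 1

Solving yields:
  h_s_2 = 225/44
  h_s_3 = 49725/11836
  h_s_4 = 65025/11836
  h_s_5 = 23505/5918

Starting state is s_5, so the expected hitting time is h_s_5 = 23505/5918.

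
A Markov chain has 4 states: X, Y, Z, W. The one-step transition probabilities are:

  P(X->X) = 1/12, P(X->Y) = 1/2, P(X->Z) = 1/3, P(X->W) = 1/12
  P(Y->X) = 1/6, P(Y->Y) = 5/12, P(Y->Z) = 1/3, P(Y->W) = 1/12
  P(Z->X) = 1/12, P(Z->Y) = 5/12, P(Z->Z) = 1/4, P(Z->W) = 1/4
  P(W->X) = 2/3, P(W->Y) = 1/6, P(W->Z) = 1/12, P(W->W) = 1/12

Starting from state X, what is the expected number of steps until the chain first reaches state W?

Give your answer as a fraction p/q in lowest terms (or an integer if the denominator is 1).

Answer: 52/7

Derivation:
Let h_i = expected steps to first reach W from state i.
Boundary: h_W = 0.
First-step equations for the other states:
  h_X = 1 + 1/12*h_X + 1/2*h_Y + 1/3*h_Z + 1/12*h_W
  h_Y = 1 + 1/6*h_X + 5/12*h_Y + 1/3*h_Z + 1/12*h_W
  h_Z = 1 + 1/12*h_X + 5/12*h_Y + 1/4*h_Z + 1/4*h_W

Substituting h_W = 0 and rearranging gives the linear system (I - Q) h = 1:
  [11/12, -1/2, -1/3] . (h_X, h_Y, h_Z) = 1
  [-1/6, 7/12, -1/3] . (h_X, h_Y, h_Z) = 1
  [-1/12, -5/12, 3/4] . (h_X, h_Y, h_Z) = 1

Solving yields:
  h_X = 52/7
  h_Y = 52/7
  h_Z = 44/7

Starting state is X, so the expected hitting time is h_X = 52/7.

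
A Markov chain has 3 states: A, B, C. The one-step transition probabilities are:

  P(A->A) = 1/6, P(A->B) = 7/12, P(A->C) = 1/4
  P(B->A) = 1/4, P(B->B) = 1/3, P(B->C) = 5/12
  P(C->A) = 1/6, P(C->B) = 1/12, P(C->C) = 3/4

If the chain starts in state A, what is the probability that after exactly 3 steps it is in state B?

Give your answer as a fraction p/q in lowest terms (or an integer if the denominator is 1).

Computing P^3 by repeated multiplication:
P^1 =
  A: [1/6, 7/12, 1/4]
  B: [1/4, 1/3, 5/12]
  C: [1/6, 1/12, 3/4]
P^2 =
  A: [31/144, 5/16, 17/36]
  B: [7/36, 7/24, 37/72]
  C: [25/144, 3/16, 23/36]
P^3 =
  A: [37/192, 155/576, 155/288]
  B: [55/288, 73/288, 5/9]
  C: [35/192, 125/576, 173/288]

(P^3)[A -> B] = 155/576

Answer: 155/576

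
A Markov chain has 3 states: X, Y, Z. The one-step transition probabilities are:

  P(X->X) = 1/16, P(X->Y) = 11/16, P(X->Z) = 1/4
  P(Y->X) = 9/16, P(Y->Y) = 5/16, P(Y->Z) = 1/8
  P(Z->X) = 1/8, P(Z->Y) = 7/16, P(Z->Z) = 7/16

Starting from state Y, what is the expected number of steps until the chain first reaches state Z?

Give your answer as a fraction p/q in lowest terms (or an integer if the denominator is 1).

Answer: 64/11

Derivation:
Let h_i = expected steps to first reach Z from state i.
Boundary: h_Z = 0.
First-step equations for the other states:
  h_X = 1 + 1/16*h_X + 11/16*h_Y + 1/4*h_Z
  h_Y = 1 + 9/16*h_X + 5/16*h_Y + 1/8*h_Z

Substituting h_Z = 0 and rearranging gives the linear system (I - Q) h = 1:
  [15/16, -11/16] . (h_X, h_Y) = 1
  [-9/16, 11/16] . (h_X, h_Y) = 1

Solving yields:
  h_X = 16/3
  h_Y = 64/11

Starting state is Y, so the expected hitting time is h_Y = 64/11.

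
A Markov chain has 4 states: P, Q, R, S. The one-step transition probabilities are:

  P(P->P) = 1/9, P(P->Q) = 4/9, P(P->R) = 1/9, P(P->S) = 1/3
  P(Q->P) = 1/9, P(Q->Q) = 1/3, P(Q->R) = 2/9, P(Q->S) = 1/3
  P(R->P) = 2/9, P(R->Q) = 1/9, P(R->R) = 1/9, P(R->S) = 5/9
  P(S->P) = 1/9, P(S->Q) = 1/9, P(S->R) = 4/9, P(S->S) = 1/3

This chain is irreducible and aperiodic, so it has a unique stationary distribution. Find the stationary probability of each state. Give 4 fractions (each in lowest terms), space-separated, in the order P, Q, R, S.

Answer: 110/783 53/261 23/87 307/783

Derivation:
The stationary distribution satisfies pi = pi * P, i.e.:
  pi_P = 1/9*pi_P + 1/9*pi_Q + 2/9*pi_R + 1/9*pi_S
  pi_Q = 4/9*pi_P + 1/3*pi_Q + 1/9*pi_R + 1/9*pi_S
  pi_R = 1/9*pi_P + 2/9*pi_Q + 1/9*pi_R + 4/9*pi_S
  pi_S = 1/3*pi_P + 1/3*pi_Q + 5/9*pi_R + 1/3*pi_S
with normalization: pi_P + pi_Q + pi_R + pi_S = 1.

Using the first 3 balance equations plus normalization, the linear system A*pi = b is:
  [-8/9, 1/9, 2/9, 1/9] . pi = 0
  [4/9, -2/3, 1/9, 1/9] . pi = 0
  [1/9, 2/9, -8/9, 4/9] . pi = 0
  [1, 1, 1, 1] . pi = 1

Solving yields:
  pi_P = 110/783
  pi_Q = 53/261
  pi_R = 23/87
  pi_S = 307/783

Verification (pi * P):
  110/783*1/9 + 53/261*1/9 + 23/87*2/9 + 307/783*1/9 = 110/783 = pi_P  (ok)
  110/783*4/9 + 53/261*1/3 + 23/87*1/9 + 307/783*1/9 = 53/261 = pi_Q  (ok)
  110/783*1/9 + 53/261*2/9 + 23/87*1/9 + 307/783*4/9 = 23/87 = pi_R  (ok)
  110/783*1/3 + 53/261*1/3 + 23/87*5/9 + 307/783*1/3 = 307/783 = pi_S  (ok)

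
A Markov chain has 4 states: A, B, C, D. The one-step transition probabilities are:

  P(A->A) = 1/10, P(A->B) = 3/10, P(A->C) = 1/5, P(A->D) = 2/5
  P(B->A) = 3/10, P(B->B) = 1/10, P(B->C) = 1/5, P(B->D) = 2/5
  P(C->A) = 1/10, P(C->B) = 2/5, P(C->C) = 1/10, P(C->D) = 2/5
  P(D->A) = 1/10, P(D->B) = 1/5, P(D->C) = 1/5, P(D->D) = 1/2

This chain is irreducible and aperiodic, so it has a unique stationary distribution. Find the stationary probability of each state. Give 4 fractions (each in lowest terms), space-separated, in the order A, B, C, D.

The stationary distribution satisfies pi = pi * P, i.e.:
  pi_A = 1/10*pi_A + 3/10*pi_B + 1/10*pi_C + 1/10*pi_D
  pi_B = 3/10*pi_A + 1/10*pi_B + 2/5*pi_C + 1/5*pi_D
  pi_C = 1/5*pi_A + 1/5*pi_B + 1/10*pi_C + 1/5*pi_D
  pi_D = 2/5*pi_A + 2/5*pi_B + 2/5*pi_C + 1/2*pi_D
with normalization: pi_A + pi_B + pi_C + pi_D = 1.

Using the first 3 balance equations plus normalization, the linear system A*pi = b is:
  [-9/10, 3/10, 1/10, 1/10] . pi = 0
  [3/10, -9/10, 2/5, 1/5] . pi = 0
  [1/5, 1/5, -9/10, 1/5] . pi = 0
  [1, 1, 1, 1] . pi = 1

Solving yields:
  pi_A = 173/1188
  pi_B = 271/1188
  pi_C = 2/11
  pi_D = 4/9

Verification (pi * P):
  173/1188*1/10 + 271/1188*3/10 + 2/11*1/10 + 4/9*1/10 = 173/1188 = pi_A  (ok)
  173/1188*3/10 + 271/1188*1/10 + 2/11*2/5 + 4/9*1/5 = 271/1188 = pi_B  (ok)
  173/1188*1/5 + 271/1188*1/5 + 2/11*1/10 + 4/9*1/5 = 2/11 = pi_C  (ok)
  173/1188*2/5 + 271/1188*2/5 + 2/11*2/5 + 4/9*1/2 = 4/9 = pi_D  (ok)

Answer: 173/1188 271/1188 2/11 4/9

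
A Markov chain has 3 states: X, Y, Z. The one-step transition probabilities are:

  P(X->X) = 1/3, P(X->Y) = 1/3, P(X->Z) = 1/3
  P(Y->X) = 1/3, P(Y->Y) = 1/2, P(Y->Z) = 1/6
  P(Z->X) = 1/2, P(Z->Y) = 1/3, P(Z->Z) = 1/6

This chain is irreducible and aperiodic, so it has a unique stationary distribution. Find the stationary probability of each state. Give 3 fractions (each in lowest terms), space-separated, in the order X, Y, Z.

Answer: 13/35 2/5 8/35

Derivation:
The stationary distribution satisfies pi = pi * P, i.e.:
  pi_X = 1/3*pi_X + 1/3*pi_Y + 1/2*pi_Z
  pi_Y = 1/3*pi_X + 1/2*pi_Y + 1/3*pi_Z
  pi_Z = 1/3*pi_X + 1/6*pi_Y + 1/6*pi_Z
with normalization: pi_X + pi_Y + pi_Z = 1.

Using the first 2 balance equations plus normalization, the linear system A*pi = b is:
  [-2/3, 1/3, 1/2] . pi = 0
  [1/3, -1/2, 1/3] . pi = 0
  [1, 1, 1] . pi = 1

Solving yields:
  pi_X = 13/35
  pi_Y = 2/5
  pi_Z = 8/35

Verification (pi * P):
  13/35*1/3 + 2/5*1/3 + 8/35*1/2 = 13/35 = pi_X  (ok)
  13/35*1/3 + 2/5*1/2 + 8/35*1/3 = 2/5 = pi_Y  (ok)
  13/35*1/3 + 2/5*1/6 + 8/35*1/6 = 8/35 = pi_Z  (ok)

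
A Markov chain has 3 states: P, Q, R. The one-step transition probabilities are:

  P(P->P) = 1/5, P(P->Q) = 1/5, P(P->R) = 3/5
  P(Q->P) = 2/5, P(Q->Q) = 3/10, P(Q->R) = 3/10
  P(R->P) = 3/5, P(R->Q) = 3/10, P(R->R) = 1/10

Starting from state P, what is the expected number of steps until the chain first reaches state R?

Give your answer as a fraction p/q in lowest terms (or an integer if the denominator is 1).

Let h_i = expected steps to first reach R from state i.
Boundary: h_R = 0.
First-step equations for the other states:
  h_P = 1 + 1/5*h_P + 1/5*h_Q + 3/5*h_R
  h_Q = 1 + 2/5*h_P + 3/10*h_Q + 3/10*h_R

Substituting h_R = 0 and rearranging gives the linear system (I - Q) h = 1:
  [4/5, -1/5] . (h_P, h_Q) = 1
  [-2/5, 7/10] . (h_P, h_Q) = 1

Solving yields:
  h_P = 15/8
  h_Q = 5/2

Starting state is P, so the expected hitting time is h_P = 15/8.

Answer: 15/8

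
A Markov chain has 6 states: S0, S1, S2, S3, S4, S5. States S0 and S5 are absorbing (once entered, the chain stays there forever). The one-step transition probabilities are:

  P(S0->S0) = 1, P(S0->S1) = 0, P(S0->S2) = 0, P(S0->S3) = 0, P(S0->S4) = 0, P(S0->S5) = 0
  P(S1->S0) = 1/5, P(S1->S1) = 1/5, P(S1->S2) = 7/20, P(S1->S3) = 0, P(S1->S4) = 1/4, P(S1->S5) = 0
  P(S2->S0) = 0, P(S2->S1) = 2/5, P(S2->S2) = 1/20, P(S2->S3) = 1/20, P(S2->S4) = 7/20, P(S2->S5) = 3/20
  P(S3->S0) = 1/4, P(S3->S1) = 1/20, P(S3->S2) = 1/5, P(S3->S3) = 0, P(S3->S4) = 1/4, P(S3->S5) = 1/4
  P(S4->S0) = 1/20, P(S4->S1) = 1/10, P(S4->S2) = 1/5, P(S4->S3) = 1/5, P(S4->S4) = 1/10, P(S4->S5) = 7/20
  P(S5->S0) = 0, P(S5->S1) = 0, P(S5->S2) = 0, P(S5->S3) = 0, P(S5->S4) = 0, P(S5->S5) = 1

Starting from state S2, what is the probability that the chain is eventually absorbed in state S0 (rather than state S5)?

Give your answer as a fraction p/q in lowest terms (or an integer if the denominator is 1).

Answer: 19779/61744

Derivation:
Let a_i = P(absorbed in S0 | start in state i).
Boundary conditions: a_S0 = 1, a_S5 = 0.
For each transient state i, a_i = sum_j P(i->j) * a_j:
  a_S1 = 1/5*a_S0 + 1/5*a_S1 + 7/20*a_S2 + 0*a_S3 + 1/4*a_S4 + 0*a_S5
  a_S2 = 0*a_S0 + 2/5*a_S1 + 1/20*a_S2 + 1/20*a_S3 + 7/20*a_S4 + 3/20*a_S5
  a_S3 = 1/4*a_S0 + 1/20*a_S1 + 1/5*a_S2 + 0*a_S3 + 1/4*a_S4 + 1/4*a_S5
  a_S4 = 1/20*a_S0 + 1/10*a_S1 + 1/5*a_S2 + 1/5*a_S3 + 1/10*a_S4 + 7/20*a_S5

Substituting a_S0 = 1 and a_S5 = 0, rearrange to (I - Q) a = r where r[i] = P(i -> S0):
  [4/5, -7/20, 0, -1/4] . (a_S1, a_S2, a_S3, a_S4) = 1/5
  [-2/5, 19/20, -1/20, -7/20] . (a_S1, a_S2, a_S3, a_S4) = 0
  [-1/20, -1/5, 1, -1/4] . (a_S1, a_S2, a_S3, a_S4) = 1/4
  [-1/10, -1/5, -1/5, 9/10] . (a_S1, a_S2, a_S3, a_S4) = 1/20

Solving yields:
  a_S1 = 29289/61744
  a_S2 = 19779/61744
  a_S3 = 3127/7718
  a_S4 = 16639/61744

Starting state is S2, so the absorption probability is a_S2 = 19779/61744.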